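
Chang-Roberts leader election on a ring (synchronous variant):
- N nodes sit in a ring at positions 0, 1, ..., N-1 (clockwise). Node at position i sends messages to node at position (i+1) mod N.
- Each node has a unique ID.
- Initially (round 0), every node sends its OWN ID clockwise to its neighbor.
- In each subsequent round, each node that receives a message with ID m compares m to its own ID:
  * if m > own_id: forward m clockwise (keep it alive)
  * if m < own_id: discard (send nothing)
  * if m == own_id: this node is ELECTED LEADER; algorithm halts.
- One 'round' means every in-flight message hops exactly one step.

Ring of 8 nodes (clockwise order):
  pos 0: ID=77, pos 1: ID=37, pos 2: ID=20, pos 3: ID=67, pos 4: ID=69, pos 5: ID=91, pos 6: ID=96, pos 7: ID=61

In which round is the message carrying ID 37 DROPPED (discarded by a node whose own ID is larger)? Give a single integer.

Answer: 2

Derivation:
Round 1: pos1(id37) recv 77: fwd; pos2(id20) recv 37: fwd; pos3(id67) recv 20: drop; pos4(id69) recv 67: drop; pos5(id91) recv 69: drop; pos6(id96) recv 91: drop; pos7(id61) recv 96: fwd; pos0(id77) recv 61: drop
Round 2: pos2(id20) recv 77: fwd; pos3(id67) recv 37: drop; pos0(id77) recv 96: fwd
Round 3: pos3(id67) recv 77: fwd; pos1(id37) recv 96: fwd
Round 4: pos4(id69) recv 77: fwd; pos2(id20) recv 96: fwd
Round 5: pos5(id91) recv 77: drop; pos3(id67) recv 96: fwd
Round 6: pos4(id69) recv 96: fwd
Round 7: pos5(id91) recv 96: fwd
Round 8: pos6(id96) recv 96: ELECTED
Message ID 37 originates at pos 1; dropped at pos 3 in round 2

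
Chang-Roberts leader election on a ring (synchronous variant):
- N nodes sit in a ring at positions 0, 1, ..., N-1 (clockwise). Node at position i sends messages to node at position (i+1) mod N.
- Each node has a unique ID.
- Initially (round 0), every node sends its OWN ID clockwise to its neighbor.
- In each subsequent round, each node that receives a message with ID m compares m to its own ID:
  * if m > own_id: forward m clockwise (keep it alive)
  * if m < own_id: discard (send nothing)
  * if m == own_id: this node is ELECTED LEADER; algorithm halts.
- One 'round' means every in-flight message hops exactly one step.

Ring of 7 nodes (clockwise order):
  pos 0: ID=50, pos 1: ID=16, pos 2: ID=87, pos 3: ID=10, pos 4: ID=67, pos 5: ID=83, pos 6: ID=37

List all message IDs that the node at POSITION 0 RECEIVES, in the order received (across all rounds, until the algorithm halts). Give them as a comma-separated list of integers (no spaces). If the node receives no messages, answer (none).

Answer: 37,83,87

Derivation:
Round 1: pos1(id16) recv 50: fwd; pos2(id87) recv 16: drop; pos3(id10) recv 87: fwd; pos4(id67) recv 10: drop; pos5(id83) recv 67: drop; pos6(id37) recv 83: fwd; pos0(id50) recv 37: drop
Round 2: pos2(id87) recv 50: drop; pos4(id67) recv 87: fwd; pos0(id50) recv 83: fwd
Round 3: pos5(id83) recv 87: fwd; pos1(id16) recv 83: fwd
Round 4: pos6(id37) recv 87: fwd; pos2(id87) recv 83: drop
Round 5: pos0(id50) recv 87: fwd
Round 6: pos1(id16) recv 87: fwd
Round 7: pos2(id87) recv 87: ELECTED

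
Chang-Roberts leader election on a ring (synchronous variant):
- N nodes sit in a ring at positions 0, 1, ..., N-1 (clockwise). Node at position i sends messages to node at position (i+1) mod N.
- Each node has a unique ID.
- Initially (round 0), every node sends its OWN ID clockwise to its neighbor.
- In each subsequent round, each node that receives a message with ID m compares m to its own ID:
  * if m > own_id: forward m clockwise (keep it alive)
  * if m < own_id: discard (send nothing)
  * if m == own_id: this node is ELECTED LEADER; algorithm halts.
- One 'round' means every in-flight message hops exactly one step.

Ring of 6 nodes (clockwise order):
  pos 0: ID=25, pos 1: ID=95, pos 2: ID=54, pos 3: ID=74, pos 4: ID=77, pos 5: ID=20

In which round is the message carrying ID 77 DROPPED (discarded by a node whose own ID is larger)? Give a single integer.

Answer: 3

Derivation:
Round 1: pos1(id95) recv 25: drop; pos2(id54) recv 95: fwd; pos3(id74) recv 54: drop; pos4(id77) recv 74: drop; pos5(id20) recv 77: fwd; pos0(id25) recv 20: drop
Round 2: pos3(id74) recv 95: fwd; pos0(id25) recv 77: fwd
Round 3: pos4(id77) recv 95: fwd; pos1(id95) recv 77: drop
Round 4: pos5(id20) recv 95: fwd
Round 5: pos0(id25) recv 95: fwd
Round 6: pos1(id95) recv 95: ELECTED
Message ID 77 originates at pos 4; dropped at pos 1 in round 3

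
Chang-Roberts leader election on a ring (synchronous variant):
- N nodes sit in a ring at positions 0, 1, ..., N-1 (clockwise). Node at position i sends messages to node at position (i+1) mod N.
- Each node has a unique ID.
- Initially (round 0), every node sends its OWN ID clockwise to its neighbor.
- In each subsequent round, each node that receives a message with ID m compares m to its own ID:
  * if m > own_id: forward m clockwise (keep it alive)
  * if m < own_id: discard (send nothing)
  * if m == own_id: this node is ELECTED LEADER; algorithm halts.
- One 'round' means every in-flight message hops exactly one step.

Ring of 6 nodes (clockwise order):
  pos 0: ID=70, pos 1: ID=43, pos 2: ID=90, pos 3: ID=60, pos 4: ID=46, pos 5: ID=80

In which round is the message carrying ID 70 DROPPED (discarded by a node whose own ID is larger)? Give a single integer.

Round 1: pos1(id43) recv 70: fwd; pos2(id90) recv 43: drop; pos3(id60) recv 90: fwd; pos4(id46) recv 60: fwd; pos5(id80) recv 46: drop; pos0(id70) recv 80: fwd
Round 2: pos2(id90) recv 70: drop; pos4(id46) recv 90: fwd; pos5(id80) recv 60: drop; pos1(id43) recv 80: fwd
Round 3: pos5(id80) recv 90: fwd; pos2(id90) recv 80: drop
Round 4: pos0(id70) recv 90: fwd
Round 5: pos1(id43) recv 90: fwd
Round 6: pos2(id90) recv 90: ELECTED
Message ID 70 originates at pos 0; dropped at pos 2 in round 2

Answer: 2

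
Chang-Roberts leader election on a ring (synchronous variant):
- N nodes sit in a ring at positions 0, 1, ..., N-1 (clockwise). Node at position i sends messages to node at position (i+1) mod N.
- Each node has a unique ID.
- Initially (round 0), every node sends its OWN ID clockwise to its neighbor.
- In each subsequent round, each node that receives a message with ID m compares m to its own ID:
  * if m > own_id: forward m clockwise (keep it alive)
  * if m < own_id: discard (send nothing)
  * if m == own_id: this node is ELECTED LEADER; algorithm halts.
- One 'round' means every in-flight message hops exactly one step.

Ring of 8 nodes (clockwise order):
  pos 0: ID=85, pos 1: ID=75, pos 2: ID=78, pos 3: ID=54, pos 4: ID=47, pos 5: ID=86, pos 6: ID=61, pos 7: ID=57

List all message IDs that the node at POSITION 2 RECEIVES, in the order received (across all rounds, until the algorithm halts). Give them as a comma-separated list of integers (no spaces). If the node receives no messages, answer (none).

Answer: 75,85,86

Derivation:
Round 1: pos1(id75) recv 85: fwd; pos2(id78) recv 75: drop; pos3(id54) recv 78: fwd; pos4(id47) recv 54: fwd; pos5(id86) recv 47: drop; pos6(id61) recv 86: fwd; pos7(id57) recv 61: fwd; pos0(id85) recv 57: drop
Round 2: pos2(id78) recv 85: fwd; pos4(id47) recv 78: fwd; pos5(id86) recv 54: drop; pos7(id57) recv 86: fwd; pos0(id85) recv 61: drop
Round 3: pos3(id54) recv 85: fwd; pos5(id86) recv 78: drop; pos0(id85) recv 86: fwd
Round 4: pos4(id47) recv 85: fwd; pos1(id75) recv 86: fwd
Round 5: pos5(id86) recv 85: drop; pos2(id78) recv 86: fwd
Round 6: pos3(id54) recv 86: fwd
Round 7: pos4(id47) recv 86: fwd
Round 8: pos5(id86) recv 86: ELECTED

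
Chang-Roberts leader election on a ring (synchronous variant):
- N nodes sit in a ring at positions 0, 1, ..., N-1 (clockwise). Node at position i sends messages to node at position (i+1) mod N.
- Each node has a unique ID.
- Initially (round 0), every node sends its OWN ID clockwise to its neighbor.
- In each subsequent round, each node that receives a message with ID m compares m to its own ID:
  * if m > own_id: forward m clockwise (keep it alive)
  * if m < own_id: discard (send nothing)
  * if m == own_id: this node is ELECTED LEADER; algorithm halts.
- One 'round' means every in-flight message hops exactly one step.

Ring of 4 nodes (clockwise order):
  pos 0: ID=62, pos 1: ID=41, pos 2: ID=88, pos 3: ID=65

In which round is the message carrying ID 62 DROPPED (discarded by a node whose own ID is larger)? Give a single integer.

Round 1: pos1(id41) recv 62: fwd; pos2(id88) recv 41: drop; pos3(id65) recv 88: fwd; pos0(id62) recv 65: fwd
Round 2: pos2(id88) recv 62: drop; pos0(id62) recv 88: fwd; pos1(id41) recv 65: fwd
Round 3: pos1(id41) recv 88: fwd; pos2(id88) recv 65: drop
Round 4: pos2(id88) recv 88: ELECTED
Message ID 62 originates at pos 0; dropped at pos 2 in round 2

Answer: 2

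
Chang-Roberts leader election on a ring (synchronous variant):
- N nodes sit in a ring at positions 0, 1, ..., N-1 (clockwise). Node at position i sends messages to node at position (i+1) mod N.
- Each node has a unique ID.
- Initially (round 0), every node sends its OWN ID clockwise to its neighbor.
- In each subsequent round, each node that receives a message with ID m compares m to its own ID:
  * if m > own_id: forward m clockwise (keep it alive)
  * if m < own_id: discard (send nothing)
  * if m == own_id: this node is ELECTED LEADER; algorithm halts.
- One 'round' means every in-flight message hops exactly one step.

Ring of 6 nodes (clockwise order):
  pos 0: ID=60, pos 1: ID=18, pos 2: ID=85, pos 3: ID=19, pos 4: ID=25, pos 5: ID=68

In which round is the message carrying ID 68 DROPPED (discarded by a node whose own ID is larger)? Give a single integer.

Answer: 3

Derivation:
Round 1: pos1(id18) recv 60: fwd; pos2(id85) recv 18: drop; pos3(id19) recv 85: fwd; pos4(id25) recv 19: drop; pos5(id68) recv 25: drop; pos0(id60) recv 68: fwd
Round 2: pos2(id85) recv 60: drop; pos4(id25) recv 85: fwd; pos1(id18) recv 68: fwd
Round 3: pos5(id68) recv 85: fwd; pos2(id85) recv 68: drop
Round 4: pos0(id60) recv 85: fwd
Round 5: pos1(id18) recv 85: fwd
Round 6: pos2(id85) recv 85: ELECTED
Message ID 68 originates at pos 5; dropped at pos 2 in round 3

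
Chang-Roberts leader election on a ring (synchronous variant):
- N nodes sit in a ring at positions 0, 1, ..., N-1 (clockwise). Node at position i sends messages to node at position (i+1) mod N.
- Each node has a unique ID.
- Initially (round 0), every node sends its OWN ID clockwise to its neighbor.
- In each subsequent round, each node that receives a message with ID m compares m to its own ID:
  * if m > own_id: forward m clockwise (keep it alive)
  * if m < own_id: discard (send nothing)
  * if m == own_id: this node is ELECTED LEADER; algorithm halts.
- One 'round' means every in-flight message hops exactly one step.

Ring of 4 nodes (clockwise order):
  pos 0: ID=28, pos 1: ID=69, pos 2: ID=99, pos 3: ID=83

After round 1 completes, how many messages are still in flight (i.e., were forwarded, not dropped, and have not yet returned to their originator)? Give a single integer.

Answer: 2

Derivation:
Round 1: pos1(id69) recv 28: drop; pos2(id99) recv 69: drop; pos3(id83) recv 99: fwd; pos0(id28) recv 83: fwd
After round 1: 2 messages still in flight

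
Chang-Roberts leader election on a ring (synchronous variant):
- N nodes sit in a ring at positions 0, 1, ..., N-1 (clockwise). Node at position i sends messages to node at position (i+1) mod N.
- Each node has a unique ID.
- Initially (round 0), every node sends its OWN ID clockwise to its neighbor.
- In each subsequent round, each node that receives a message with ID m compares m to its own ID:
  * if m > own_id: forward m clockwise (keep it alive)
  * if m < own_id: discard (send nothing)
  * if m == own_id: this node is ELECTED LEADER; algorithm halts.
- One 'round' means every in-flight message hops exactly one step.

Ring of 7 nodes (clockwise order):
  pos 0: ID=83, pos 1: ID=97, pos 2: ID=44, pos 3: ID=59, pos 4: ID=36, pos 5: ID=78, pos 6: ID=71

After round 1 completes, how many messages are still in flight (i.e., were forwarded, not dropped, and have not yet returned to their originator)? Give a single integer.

Answer: 3

Derivation:
Round 1: pos1(id97) recv 83: drop; pos2(id44) recv 97: fwd; pos3(id59) recv 44: drop; pos4(id36) recv 59: fwd; pos5(id78) recv 36: drop; pos6(id71) recv 78: fwd; pos0(id83) recv 71: drop
After round 1: 3 messages still in flight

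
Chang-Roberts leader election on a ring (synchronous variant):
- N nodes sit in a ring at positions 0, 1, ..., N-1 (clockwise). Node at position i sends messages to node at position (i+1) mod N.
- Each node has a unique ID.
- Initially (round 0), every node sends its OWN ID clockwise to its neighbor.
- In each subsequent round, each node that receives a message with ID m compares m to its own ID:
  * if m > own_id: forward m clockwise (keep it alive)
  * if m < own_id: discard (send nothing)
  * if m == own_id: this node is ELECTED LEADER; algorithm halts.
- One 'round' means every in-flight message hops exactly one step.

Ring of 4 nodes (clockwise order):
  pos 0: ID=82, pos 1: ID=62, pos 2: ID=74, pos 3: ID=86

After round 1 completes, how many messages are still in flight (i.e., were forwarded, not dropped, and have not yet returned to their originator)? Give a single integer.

Round 1: pos1(id62) recv 82: fwd; pos2(id74) recv 62: drop; pos3(id86) recv 74: drop; pos0(id82) recv 86: fwd
After round 1: 2 messages still in flight

Answer: 2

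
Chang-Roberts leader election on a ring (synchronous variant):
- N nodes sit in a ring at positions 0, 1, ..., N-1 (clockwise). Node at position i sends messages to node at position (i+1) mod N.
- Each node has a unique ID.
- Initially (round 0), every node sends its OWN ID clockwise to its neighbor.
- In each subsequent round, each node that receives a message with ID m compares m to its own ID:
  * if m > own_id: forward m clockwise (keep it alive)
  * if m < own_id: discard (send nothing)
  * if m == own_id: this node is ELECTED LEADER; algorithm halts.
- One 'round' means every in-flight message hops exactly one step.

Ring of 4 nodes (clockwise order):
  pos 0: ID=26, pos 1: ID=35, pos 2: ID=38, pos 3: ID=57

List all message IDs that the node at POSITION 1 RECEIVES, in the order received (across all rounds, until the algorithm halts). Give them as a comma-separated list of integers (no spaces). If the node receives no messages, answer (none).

Round 1: pos1(id35) recv 26: drop; pos2(id38) recv 35: drop; pos3(id57) recv 38: drop; pos0(id26) recv 57: fwd
Round 2: pos1(id35) recv 57: fwd
Round 3: pos2(id38) recv 57: fwd
Round 4: pos3(id57) recv 57: ELECTED

Answer: 26,57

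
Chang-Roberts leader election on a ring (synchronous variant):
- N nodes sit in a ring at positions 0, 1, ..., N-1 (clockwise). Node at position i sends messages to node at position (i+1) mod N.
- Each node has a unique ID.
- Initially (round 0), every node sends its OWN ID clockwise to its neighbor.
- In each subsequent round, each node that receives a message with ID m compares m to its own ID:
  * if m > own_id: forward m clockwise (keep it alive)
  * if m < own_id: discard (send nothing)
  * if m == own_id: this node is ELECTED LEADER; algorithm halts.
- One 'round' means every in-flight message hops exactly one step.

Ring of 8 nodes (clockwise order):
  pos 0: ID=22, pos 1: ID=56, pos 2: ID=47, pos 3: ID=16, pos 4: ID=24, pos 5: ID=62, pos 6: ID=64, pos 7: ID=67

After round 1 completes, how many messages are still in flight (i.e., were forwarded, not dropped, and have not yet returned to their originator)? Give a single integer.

Round 1: pos1(id56) recv 22: drop; pos2(id47) recv 56: fwd; pos3(id16) recv 47: fwd; pos4(id24) recv 16: drop; pos5(id62) recv 24: drop; pos6(id64) recv 62: drop; pos7(id67) recv 64: drop; pos0(id22) recv 67: fwd
After round 1: 3 messages still in flight

Answer: 3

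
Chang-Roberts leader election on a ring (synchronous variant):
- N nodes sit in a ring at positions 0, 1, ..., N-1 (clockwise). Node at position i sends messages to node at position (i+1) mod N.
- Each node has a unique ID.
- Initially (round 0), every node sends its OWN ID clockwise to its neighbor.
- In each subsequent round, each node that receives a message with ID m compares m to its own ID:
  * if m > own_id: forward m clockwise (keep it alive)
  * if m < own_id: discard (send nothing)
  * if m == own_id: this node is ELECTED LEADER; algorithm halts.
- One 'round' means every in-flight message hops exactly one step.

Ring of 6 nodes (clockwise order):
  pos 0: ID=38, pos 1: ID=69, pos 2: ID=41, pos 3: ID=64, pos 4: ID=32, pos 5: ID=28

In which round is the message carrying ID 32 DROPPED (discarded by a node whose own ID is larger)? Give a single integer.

Answer: 2

Derivation:
Round 1: pos1(id69) recv 38: drop; pos2(id41) recv 69: fwd; pos3(id64) recv 41: drop; pos4(id32) recv 64: fwd; pos5(id28) recv 32: fwd; pos0(id38) recv 28: drop
Round 2: pos3(id64) recv 69: fwd; pos5(id28) recv 64: fwd; pos0(id38) recv 32: drop
Round 3: pos4(id32) recv 69: fwd; pos0(id38) recv 64: fwd
Round 4: pos5(id28) recv 69: fwd; pos1(id69) recv 64: drop
Round 5: pos0(id38) recv 69: fwd
Round 6: pos1(id69) recv 69: ELECTED
Message ID 32 originates at pos 4; dropped at pos 0 in round 2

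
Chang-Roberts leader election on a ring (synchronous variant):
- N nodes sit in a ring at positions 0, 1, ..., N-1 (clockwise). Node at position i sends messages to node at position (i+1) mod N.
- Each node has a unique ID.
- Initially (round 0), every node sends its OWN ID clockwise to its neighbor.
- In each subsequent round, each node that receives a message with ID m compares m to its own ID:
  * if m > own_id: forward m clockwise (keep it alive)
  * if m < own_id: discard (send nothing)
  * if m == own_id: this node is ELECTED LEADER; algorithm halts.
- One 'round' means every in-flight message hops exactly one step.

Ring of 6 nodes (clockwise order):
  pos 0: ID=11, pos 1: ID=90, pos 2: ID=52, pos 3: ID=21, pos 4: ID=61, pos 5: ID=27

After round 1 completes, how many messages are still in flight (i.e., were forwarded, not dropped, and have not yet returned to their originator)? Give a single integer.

Round 1: pos1(id90) recv 11: drop; pos2(id52) recv 90: fwd; pos3(id21) recv 52: fwd; pos4(id61) recv 21: drop; pos5(id27) recv 61: fwd; pos0(id11) recv 27: fwd
After round 1: 4 messages still in flight

Answer: 4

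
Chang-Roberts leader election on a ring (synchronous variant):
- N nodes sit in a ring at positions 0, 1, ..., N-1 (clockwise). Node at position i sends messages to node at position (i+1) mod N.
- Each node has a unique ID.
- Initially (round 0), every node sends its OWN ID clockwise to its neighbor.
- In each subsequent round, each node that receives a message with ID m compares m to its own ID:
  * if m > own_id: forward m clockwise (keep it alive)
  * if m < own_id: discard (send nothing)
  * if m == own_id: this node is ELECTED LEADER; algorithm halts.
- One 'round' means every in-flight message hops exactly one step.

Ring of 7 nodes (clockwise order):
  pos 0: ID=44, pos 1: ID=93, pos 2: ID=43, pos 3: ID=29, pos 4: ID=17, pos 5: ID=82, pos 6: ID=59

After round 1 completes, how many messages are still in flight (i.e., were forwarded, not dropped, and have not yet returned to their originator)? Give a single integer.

Answer: 5

Derivation:
Round 1: pos1(id93) recv 44: drop; pos2(id43) recv 93: fwd; pos3(id29) recv 43: fwd; pos4(id17) recv 29: fwd; pos5(id82) recv 17: drop; pos6(id59) recv 82: fwd; pos0(id44) recv 59: fwd
After round 1: 5 messages still in flight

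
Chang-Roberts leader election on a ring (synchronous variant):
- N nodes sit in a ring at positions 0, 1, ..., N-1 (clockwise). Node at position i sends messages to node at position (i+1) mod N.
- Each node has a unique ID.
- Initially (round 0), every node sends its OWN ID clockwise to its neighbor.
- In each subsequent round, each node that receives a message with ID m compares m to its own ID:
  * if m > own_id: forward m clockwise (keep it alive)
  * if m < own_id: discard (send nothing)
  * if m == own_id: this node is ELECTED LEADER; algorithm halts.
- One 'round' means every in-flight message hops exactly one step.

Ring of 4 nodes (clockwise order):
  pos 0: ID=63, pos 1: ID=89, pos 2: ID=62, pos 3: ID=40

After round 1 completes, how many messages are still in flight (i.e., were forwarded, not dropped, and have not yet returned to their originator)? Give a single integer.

Round 1: pos1(id89) recv 63: drop; pos2(id62) recv 89: fwd; pos3(id40) recv 62: fwd; pos0(id63) recv 40: drop
After round 1: 2 messages still in flight

Answer: 2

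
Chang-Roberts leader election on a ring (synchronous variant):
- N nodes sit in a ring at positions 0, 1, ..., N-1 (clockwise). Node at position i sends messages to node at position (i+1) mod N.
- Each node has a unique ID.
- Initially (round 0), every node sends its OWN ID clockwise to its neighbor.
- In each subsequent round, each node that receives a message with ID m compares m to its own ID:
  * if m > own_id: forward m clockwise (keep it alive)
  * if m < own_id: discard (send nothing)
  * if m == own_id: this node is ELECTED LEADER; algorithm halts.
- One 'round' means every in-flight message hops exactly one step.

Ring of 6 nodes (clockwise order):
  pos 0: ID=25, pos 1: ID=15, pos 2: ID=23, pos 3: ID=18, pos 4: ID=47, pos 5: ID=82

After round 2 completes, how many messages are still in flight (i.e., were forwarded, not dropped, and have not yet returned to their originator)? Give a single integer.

Round 1: pos1(id15) recv 25: fwd; pos2(id23) recv 15: drop; pos3(id18) recv 23: fwd; pos4(id47) recv 18: drop; pos5(id82) recv 47: drop; pos0(id25) recv 82: fwd
Round 2: pos2(id23) recv 25: fwd; pos4(id47) recv 23: drop; pos1(id15) recv 82: fwd
After round 2: 2 messages still in flight

Answer: 2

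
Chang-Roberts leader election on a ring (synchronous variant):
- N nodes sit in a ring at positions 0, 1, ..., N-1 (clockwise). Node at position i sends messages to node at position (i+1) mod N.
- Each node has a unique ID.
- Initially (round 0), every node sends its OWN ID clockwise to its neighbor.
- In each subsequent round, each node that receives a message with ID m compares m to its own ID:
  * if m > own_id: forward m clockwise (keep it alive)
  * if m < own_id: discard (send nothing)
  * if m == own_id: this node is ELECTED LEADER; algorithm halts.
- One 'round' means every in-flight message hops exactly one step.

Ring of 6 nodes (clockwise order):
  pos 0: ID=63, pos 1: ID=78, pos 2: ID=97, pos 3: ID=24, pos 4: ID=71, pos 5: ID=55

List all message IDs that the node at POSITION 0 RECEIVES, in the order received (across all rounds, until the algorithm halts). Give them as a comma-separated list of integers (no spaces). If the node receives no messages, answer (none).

Answer: 55,71,97

Derivation:
Round 1: pos1(id78) recv 63: drop; pos2(id97) recv 78: drop; pos3(id24) recv 97: fwd; pos4(id71) recv 24: drop; pos5(id55) recv 71: fwd; pos0(id63) recv 55: drop
Round 2: pos4(id71) recv 97: fwd; pos0(id63) recv 71: fwd
Round 3: pos5(id55) recv 97: fwd; pos1(id78) recv 71: drop
Round 4: pos0(id63) recv 97: fwd
Round 5: pos1(id78) recv 97: fwd
Round 6: pos2(id97) recv 97: ELECTED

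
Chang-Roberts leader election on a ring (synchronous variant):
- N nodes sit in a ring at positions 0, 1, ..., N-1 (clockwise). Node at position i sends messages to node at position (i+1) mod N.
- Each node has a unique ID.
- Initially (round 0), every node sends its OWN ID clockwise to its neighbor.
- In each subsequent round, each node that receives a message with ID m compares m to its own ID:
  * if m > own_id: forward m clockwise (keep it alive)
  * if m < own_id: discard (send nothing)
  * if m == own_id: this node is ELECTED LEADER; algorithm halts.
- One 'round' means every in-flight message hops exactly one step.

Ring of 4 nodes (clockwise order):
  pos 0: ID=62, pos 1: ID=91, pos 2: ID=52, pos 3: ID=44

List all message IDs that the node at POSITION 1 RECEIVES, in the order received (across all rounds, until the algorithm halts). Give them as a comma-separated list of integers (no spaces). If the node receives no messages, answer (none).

Round 1: pos1(id91) recv 62: drop; pos2(id52) recv 91: fwd; pos3(id44) recv 52: fwd; pos0(id62) recv 44: drop
Round 2: pos3(id44) recv 91: fwd; pos0(id62) recv 52: drop
Round 3: pos0(id62) recv 91: fwd
Round 4: pos1(id91) recv 91: ELECTED

Answer: 62,91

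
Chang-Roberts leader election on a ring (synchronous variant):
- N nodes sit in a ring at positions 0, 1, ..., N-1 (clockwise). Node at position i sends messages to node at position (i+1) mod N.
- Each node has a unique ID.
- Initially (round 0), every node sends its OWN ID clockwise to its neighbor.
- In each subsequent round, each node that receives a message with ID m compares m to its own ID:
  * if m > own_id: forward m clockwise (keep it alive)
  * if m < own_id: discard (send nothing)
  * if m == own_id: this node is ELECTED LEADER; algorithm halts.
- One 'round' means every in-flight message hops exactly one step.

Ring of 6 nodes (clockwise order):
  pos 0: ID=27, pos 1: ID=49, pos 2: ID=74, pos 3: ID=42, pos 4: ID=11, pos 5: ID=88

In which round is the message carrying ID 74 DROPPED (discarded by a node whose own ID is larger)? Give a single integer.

Answer: 3

Derivation:
Round 1: pos1(id49) recv 27: drop; pos2(id74) recv 49: drop; pos3(id42) recv 74: fwd; pos4(id11) recv 42: fwd; pos5(id88) recv 11: drop; pos0(id27) recv 88: fwd
Round 2: pos4(id11) recv 74: fwd; pos5(id88) recv 42: drop; pos1(id49) recv 88: fwd
Round 3: pos5(id88) recv 74: drop; pos2(id74) recv 88: fwd
Round 4: pos3(id42) recv 88: fwd
Round 5: pos4(id11) recv 88: fwd
Round 6: pos5(id88) recv 88: ELECTED
Message ID 74 originates at pos 2; dropped at pos 5 in round 3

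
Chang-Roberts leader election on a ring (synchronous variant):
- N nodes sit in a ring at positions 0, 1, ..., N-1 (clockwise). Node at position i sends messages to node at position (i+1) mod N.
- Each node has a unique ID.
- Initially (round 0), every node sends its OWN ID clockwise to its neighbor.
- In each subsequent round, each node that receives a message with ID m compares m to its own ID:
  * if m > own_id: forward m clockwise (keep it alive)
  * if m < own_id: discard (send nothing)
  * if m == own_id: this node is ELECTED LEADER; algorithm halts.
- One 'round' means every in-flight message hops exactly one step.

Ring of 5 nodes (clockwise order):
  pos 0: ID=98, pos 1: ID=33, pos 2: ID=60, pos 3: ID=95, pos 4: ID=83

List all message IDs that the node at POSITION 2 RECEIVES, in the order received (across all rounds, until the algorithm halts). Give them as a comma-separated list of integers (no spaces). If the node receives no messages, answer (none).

Answer: 33,98

Derivation:
Round 1: pos1(id33) recv 98: fwd; pos2(id60) recv 33: drop; pos3(id95) recv 60: drop; pos4(id83) recv 95: fwd; pos0(id98) recv 83: drop
Round 2: pos2(id60) recv 98: fwd; pos0(id98) recv 95: drop
Round 3: pos3(id95) recv 98: fwd
Round 4: pos4(id83) recv 98: fwd
Round 5: pos0(id98) recv 98: ELECTED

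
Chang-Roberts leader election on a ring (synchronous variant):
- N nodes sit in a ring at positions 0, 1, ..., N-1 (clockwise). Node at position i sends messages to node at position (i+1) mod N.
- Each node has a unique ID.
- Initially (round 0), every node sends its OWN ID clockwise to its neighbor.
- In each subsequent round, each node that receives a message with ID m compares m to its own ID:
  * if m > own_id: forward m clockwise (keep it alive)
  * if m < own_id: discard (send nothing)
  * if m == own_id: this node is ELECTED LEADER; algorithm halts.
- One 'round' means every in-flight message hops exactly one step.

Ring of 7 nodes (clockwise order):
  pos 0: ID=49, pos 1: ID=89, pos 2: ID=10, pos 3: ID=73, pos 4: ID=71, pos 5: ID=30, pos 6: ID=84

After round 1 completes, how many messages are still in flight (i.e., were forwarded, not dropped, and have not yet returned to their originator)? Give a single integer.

Round 1: pos1(id89) recv 49: drop; pos2(id10) recv 89: fwd; pos3(id73) recv 10: drop; pos4(id71) recv 73: fwd; pos5(id30) recv 71: fwd; pos6(id84) recv 30: drop; pos0(id49) recv 84: fwd
After round 1: 4 messages still in flight

Answer: 4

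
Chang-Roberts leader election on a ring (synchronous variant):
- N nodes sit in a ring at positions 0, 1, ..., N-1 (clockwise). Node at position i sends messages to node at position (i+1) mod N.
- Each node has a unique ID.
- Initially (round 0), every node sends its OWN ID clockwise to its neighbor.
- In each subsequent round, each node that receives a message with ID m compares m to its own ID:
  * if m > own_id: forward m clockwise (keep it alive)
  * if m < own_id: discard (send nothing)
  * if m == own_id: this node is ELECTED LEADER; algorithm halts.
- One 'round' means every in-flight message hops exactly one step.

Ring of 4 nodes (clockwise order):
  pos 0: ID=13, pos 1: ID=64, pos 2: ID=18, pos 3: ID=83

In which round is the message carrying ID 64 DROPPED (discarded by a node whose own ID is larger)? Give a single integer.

Answer: 2

Derivation:
Round 1: pos1(id64) recv 13: drop; pos2(id18) recv 64: fwd; pos3(id83) recv 18: drop; pos0(id13) recv 83: fwd
Round 2: pos3(id83) recv 64: drop; pos1(id64) recv 83: fwd
Round 3: pos2(id18) recv 83: fwd
Round 4: pos3(id83) recv 83: ELECTED
Message ID 64 originates at pos 1; dropped at pos 3 in round 2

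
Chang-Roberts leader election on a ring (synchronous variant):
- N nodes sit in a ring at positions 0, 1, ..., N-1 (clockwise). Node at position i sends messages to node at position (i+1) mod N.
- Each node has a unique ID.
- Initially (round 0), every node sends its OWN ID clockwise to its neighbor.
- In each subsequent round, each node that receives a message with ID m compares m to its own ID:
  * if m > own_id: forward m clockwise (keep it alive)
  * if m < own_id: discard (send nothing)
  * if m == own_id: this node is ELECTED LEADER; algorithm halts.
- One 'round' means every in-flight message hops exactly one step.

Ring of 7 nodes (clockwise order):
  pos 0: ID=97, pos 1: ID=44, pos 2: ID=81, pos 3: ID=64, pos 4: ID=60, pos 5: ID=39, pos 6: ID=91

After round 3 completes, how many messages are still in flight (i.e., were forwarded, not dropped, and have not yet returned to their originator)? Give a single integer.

Round 1: pos1(id44) recv 97: fwd; pos2(id81) recv 44: drop; pos3(id64) recv 81: fwd; pos4(id60) recv 64: fwd; pos5(id39) recv 60: fwd; pos6(id91) recv 39: drop; pos0(id97) recv 91: drop
Round 2: pos2(id81) recv 97: fwd; pos4(id60) recv 81: fwd; pos5(id39) recv 64: fwd; pos6(id91) recv 60: drop
Round 3: pos3(id64) recv 97: fwd; pos5(id39) recv 81: fwd; pos6(id91) recv 64: drop
After round 3: 2 messages still in flight

Answer: 2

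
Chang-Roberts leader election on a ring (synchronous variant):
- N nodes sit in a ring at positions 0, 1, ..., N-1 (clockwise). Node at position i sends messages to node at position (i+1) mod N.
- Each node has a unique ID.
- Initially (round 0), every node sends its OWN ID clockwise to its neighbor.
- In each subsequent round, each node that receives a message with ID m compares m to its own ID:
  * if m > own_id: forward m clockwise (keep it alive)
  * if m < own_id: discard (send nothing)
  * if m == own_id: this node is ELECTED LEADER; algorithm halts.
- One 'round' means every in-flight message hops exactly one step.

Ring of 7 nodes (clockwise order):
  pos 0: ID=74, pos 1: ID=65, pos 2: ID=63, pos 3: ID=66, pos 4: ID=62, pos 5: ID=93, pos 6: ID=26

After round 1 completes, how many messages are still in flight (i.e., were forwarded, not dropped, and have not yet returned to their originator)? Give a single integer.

Answer: 4

Derivation:
Round 1: pos1(id65) recv 74: fwd; pos2(id63) recv 65: fwd; pos3(id66) recv 63: drop; pos4(id62) recv 66: fwd; pos5(id93) recv 62: drop; pos6(id26) recv 93: fwd; pos0(id74) recv 26: drop
After round 1: 4 messages still in flight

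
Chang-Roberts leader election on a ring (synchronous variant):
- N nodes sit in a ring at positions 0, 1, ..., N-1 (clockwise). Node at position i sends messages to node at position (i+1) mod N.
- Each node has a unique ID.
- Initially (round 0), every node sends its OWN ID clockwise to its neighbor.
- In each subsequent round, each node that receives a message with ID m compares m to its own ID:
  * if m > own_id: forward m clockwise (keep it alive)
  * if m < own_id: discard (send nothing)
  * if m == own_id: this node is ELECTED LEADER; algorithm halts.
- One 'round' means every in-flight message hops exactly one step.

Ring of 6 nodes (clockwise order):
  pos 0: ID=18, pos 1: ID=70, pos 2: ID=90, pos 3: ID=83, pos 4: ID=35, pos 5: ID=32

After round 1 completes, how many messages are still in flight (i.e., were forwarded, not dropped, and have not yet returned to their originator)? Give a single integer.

Round 1: pos1(id70) recv 18: drop; pos2(id90) recv 70: drop; pos3(id83) recv 90: fwd; pos4(id35) recv 83: fwd; pos5(id32) recv 35: fwd; pos0(id18) recv 32: fwd
After round 1: 4 messages still in flight

Answer: 4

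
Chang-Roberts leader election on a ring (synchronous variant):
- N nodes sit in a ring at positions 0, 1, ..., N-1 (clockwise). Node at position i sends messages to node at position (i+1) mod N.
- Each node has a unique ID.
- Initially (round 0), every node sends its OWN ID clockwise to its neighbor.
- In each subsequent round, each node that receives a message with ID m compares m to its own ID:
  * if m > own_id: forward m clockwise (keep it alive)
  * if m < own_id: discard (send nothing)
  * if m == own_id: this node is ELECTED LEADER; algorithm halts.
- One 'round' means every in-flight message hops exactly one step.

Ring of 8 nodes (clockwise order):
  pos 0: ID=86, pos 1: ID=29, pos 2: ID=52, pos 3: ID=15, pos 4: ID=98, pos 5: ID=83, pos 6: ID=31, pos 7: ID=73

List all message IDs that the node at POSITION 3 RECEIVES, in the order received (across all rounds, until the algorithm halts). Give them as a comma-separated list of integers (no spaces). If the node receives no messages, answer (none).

Round 1: pos1(id29) recv 86: fwd; pos2(id52) recv 29: drop; pos3(id15) recv 52: fwd; pos4(id98) recv 15: drop; pos5(id83) recv 98: fwd; pos6(id31) recv 83: fwd; pos7(id73) recv 31: drop; pos0(id86) recv 73: drop
Round 2: pos2(id52) recv 86: fwd; pos4(id98) recv 52: drop; pos6(id31) recv 98: fwd; pos7(id73) recv 83: fwd
Round 3: pos3(id15) recv 86: fwd; pos7(id73) recv 98: fwd; pos0(id86) recv 83: drop
Round 4: pos4(id98) recv 86: drop; pos0(id86) recv 98: fwd
Round 5: pos1(id29) recv 98: fwd
Round 6: pos2(id52) recv 98: fwd
Round 7: pos3(id15) recv 98: fwd
Round 8: pos4(id98) recv 98: ELECTED

Answer: 52,86,98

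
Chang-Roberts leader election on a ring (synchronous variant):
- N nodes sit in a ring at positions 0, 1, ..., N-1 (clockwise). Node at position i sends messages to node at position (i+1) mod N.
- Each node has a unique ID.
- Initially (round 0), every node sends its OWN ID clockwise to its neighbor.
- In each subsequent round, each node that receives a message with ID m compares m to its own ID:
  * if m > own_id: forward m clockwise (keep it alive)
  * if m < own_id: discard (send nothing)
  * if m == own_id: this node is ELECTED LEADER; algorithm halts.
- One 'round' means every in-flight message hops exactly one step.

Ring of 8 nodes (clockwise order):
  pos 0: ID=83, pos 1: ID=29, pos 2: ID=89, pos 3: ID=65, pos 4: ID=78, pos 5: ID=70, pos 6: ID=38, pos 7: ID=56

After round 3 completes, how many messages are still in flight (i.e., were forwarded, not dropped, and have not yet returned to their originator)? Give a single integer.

Answer: 2

Derivation:
Round 1: pos1(id29) recv 83: fwd; pos2(id89) recv 29: drop; pos3(id65) recv 89: fwd; pos4(id78) recv 65: drop; pos5(id70) recv 78: fwd; pos6(id38) recv 70: fwd; pos7(id56) recv 38: drop; pos0(id83) recv 56: drop
Round 2: pos2(id89) recv 83: drop; pos4(id78) recv 89: fwd; pos6(id38) recv 78: fwd; pos7(id56) recv 70: fwd
Round 3: pos5(id70) recv 89: fwd; pos7(id56) recv 78: fwd; pos0(id83) recv 70: drop
After round 3: 2 messages still in flight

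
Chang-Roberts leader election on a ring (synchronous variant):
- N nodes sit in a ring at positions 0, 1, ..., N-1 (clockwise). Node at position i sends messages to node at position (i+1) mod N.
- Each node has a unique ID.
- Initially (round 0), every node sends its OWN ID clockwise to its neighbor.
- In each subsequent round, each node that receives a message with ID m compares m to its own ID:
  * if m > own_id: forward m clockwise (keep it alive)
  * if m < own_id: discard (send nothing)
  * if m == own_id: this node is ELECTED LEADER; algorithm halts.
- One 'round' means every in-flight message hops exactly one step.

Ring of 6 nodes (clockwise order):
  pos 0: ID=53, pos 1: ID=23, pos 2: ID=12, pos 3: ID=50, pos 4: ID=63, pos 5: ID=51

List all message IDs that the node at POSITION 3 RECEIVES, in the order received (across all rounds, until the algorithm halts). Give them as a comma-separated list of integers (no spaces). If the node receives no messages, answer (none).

Answer: 12,23,53,63

Derivation:
Round 1: pos1(id23) recv 53: fwd; pos2(id12) recv 23: fwd; pos3(id50) recv 12: drop; pos4(id63) recv 50: drop; pos5(id51) recv 63: fwd; pos0(id53) recv 51: drop
Round 2: pos2(id12) recv 53: fwd; pos3(id50) recv 23: drop; pos0(id53) recv 63: fwd
Round 3: pos3(id50) recv 53: fwd; pos1(id23) recv 63: fwd
Round 4: pos4(id63) recv 53: drop; pos2(id12) recv 63: fwd
Round 5: pos3(id50) recv 63: fwd
Round 6: pos4(id63) recv 63: ELECTED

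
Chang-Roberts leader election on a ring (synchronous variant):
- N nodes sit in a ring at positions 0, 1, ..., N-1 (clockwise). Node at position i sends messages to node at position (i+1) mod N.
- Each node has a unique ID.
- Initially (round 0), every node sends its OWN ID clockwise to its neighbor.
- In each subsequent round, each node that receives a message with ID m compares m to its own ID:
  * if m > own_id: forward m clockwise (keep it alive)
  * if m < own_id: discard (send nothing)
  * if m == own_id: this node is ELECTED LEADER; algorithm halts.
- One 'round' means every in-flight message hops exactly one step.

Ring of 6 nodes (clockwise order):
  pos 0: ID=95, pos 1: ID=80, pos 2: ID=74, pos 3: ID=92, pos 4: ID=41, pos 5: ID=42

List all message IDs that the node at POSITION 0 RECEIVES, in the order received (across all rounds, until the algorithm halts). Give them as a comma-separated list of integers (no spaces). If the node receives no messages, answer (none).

Answer: 42,92,95

Derivation:
Round 1: pos1(id80) recv 95: fwd; pos2(id74) recv 80: fwd; pos3(id92) recv 74: drop; pos4(id41) recv 92: fwd; pos5(id42) recv 41: drop; pos0(id95) recv 42: drop
Round 2: pos2(id74) recv 95: fwd; pos3(id92) recv 80: drop; pos5(id42) recv 92: fwd
Round 3: pos3(id92) recv 95: fwd; pos0(id95) recv 92: drop
Round 4: pos4(id41) recv 95: fwd
Round 5: pos5(id42) recv 95: fwd
Round 6: pos0(id95) recv 95: ELECTED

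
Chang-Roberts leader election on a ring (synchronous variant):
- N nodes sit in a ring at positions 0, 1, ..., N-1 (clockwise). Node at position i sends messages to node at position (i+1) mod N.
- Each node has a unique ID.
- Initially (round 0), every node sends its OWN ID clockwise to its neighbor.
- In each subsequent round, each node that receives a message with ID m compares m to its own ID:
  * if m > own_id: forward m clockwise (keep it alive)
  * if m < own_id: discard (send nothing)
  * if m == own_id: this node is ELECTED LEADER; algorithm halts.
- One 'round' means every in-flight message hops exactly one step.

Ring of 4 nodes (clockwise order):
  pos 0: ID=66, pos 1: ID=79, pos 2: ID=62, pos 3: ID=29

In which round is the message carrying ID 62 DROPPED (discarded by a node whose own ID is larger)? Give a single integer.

Round 1: pos1(id79) recv 66: drop; pos2(id62) recv 79: fwd; pos3(id29) recv 62: fwd; pos0(id66) recv 29: drop
Round 2: pos3(id29) recv 79: fwd; pos0(id66) recv 62: drop
Round 3: pos0(id66) recv 79: fwd
Round 4: pos1(id79) recv 79: ELECTED
Message ID 62 originates at pos 2; dropped at pos 0 in round 2

Answer: 2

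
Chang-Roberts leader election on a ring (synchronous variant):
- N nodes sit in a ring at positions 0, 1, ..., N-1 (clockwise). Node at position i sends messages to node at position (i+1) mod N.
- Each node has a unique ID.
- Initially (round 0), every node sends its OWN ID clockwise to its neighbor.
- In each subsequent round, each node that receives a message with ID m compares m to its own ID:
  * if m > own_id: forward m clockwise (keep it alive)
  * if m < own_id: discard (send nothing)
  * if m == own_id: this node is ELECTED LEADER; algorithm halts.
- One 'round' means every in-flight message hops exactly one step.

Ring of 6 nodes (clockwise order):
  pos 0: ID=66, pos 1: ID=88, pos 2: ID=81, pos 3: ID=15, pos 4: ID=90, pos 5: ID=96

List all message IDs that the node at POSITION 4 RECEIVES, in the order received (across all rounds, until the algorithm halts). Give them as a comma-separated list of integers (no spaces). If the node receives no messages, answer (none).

Round 1: pos1(id88) recv 66: drop; pos2(id81) recv 88: fwd; pos3(id15) recv 81: fwd; pos4(id90) recv 15: drop; pos5(id96) recv 90: drop; pos0(id66) recv 96: fwd
Round 2: pos3(id15) recv 88: fwd; pos4(id90) recv 81: drop; pos1(id88) recv 96: fwd
Round 3: pos4(id90) recv 88: drop; pos2(id81) recv 96: fwd
Round 4: pos3(id15) recv 96: fwd
Round 5: pos4(id90) recv 96: fwd
Round 6: pos5(id96) recv 96: ELECTED

Answer: 15,81,88,96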